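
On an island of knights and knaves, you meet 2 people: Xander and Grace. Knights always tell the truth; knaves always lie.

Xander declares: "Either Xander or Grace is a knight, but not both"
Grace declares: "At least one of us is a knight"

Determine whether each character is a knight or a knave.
Xander is a knave.
Grace is a knave.

Verification:
- Xander (knave) says "Either Xander or Grace is a knight, but not both" - this is FALSE (a lie) because Xander is a knave and Grace is a knave.
- Grace (knave) says "At least one of us is a knight" - this is FALSE (a lie) because no one is a knight.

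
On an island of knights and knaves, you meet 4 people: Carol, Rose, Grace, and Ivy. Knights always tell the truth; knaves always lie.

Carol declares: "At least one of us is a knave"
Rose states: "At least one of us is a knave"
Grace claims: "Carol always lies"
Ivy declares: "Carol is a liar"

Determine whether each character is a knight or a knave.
Carol is a knight.
Rose is a knight.
Grace is a knave.
Ivy is a knave.

Verification:
- Carol (knight) says "At least one of us is a knave" - this is TRUE because Grace and Ivy are knaves.
- Rose (knight) says "At least one of us is a knave" - this is TRUE because Grace and Ivy are knaves.
- Grace (knave) says "Carol always lies" - this is FALSE (a lie) because Carol is a knight.
- Ivy (knave) says "Carol is a liar" - this is FALSE (a lie) because Carol is a knight.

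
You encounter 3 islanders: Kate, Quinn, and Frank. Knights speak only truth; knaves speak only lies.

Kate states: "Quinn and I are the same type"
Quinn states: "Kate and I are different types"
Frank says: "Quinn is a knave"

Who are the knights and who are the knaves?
Kate is a knave.
Quinn is a knight.
Frank is a knave.

Verification:
- Kate (knave) says "Quinn and I are the same type" - this is FALSE (a lie) because Kate is a knave and Quinn is a knight.
- Quinn (knight) says "Kate and I are different types" - this is TRUE because Quinn is a knight and Kate is a knave.
- Frank (knave) says "Quinn is a knave" - this is FALSE (a lie) because Quinn is a knight.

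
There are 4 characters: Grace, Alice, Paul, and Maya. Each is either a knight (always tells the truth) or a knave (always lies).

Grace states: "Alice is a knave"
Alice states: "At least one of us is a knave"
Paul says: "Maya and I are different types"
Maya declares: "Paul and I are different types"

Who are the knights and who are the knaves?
Grace is a knave.
Alice is a knight.
Paul is a knave.
Maya is a knave.

Verification:
- Grace (knave) says "Alice is a knave" - this is FALSE (a lie) because Alice is a knight.
- Alice (knight) says "At least one of us is a knave" - this is TRUE because Grace, Paul, and Maya are knaves.
- Paul (knave) says "Maya and I are different types" - this is FALSE (a lie) because Paul is a knave and Maya is a knave.
- Maya (knave) says "Paul and I are different types" - this is FALSE (a lie) because Maya is a knave and Paul is a knave.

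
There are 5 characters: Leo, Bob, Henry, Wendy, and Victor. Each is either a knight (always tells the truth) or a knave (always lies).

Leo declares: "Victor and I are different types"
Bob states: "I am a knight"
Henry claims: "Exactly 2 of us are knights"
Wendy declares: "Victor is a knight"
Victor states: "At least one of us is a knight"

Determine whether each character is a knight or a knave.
Leo is a knave.
Bob is a knave.
Henry is a knave.
Wendy is a knave.
Victor is a knave.

Verification:
- Leo (knave) says "Victor and I are different types" - this is FALSE (a lie) because Leo is a knave and Victor is a knave.
- Bob (knave) says "I am a knight" - this is FALSE (a lie) because Bob is a knave.
- Henry (knave) says "Exactly 2 of us are knights" - this is FALSE (a lie) because there are 0 knights.
- Wendy (knave) says "Victor is a knight" - this is FALSE (a lie) because Victor is a knave.
- Victor (knave) says "At least one of us is a knight" - this is FALSE (a lie) because no one is a knight.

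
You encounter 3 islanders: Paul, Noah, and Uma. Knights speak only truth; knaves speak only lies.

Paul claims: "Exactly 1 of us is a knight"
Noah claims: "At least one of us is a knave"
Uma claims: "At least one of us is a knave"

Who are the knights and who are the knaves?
Paul is a knave.
Noah is a knight.
Uma is a knight.

Verification:
- Paul (knave) says "Exactly 1 of us is a knight" - this is FALSE (a lie) because there are 2 knights.
- Noah (knight) says "At least one of us is a knave" - this is TRUE because Paul is a knave.
- Uma (knight) says "At least one of us is a knave" - this is TRUE because Paul is a knave.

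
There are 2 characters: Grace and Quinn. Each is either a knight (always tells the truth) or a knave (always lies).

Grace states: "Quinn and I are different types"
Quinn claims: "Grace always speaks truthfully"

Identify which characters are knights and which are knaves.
Grace is a knave.
Quinn is a knave.

Verification:
- Grace (knave) says "Quinn and I are different types" - this is FALSE (a lie) because Grace is a knave and Quinn is a knave.
- Quinn (knave) says "Grace always speaks truthfully" - this is FALSE (a lie) because Grace is a knave.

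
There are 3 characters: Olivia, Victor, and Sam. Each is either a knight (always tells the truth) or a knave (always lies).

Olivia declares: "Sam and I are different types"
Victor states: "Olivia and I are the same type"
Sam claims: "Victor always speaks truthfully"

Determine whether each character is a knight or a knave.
Olivia is a knight.
Victor is a knave.
Sam is a knave.

Verification:
- Olivia (knight) says "Sam and I are different types" - this is TRUE because Olivia is a knight and Sam is a knave.
- Victor (knave) says "Olivia and I are the same type" - this is FALSE (a lie) because Victor is a knave and Olivia is a knight.
- Sam (knave) says "Victor always speaks truthfully" - this is FALSE (a lie) because Victor is a knave.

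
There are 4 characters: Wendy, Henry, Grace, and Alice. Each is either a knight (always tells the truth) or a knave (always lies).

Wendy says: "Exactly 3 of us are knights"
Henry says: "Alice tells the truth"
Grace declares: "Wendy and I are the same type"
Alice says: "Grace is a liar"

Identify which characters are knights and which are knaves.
Wendy is a knight.
Henry is a knight.
Grace is a knave.
Alice is a knight.

Verification:
- Wendy (knight) says "Exactly 3 of us are knights" - this is TRUE because there are 3 knights.
- Henry (knight) says "Alice tells the truth" - this is TRUE because Alice is a knight.
- Grace (knave) says "Wendy and I are the same type" - this is FALSE (a lie) because Grace is a knave and Wendy is a knight.
- Alice (knight) says "Grace is a liar" - this is TRUE because Grace is a knave.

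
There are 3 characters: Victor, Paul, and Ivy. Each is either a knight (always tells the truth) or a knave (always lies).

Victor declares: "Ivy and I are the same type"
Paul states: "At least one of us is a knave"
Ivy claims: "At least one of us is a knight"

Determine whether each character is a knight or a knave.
Victor is a knave.
Paul is a knight.
Ivy is a knight.

Verification:
- Victor (knave) says "Ivy and I are the same type" - this is FALSE (a lie) because Victor is a knave and Ivy is a knight.
- Paul (knight) says "At least one of us is a knave" - this is TRUE because Victor is a knave.
- Ivy (knight) says "At least one of us is a knight" - this is TRUE because Paul and Ivy are knights.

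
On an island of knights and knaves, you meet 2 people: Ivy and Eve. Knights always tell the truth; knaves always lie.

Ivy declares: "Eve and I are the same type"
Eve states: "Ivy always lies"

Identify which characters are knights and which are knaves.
Ivy is a knave.
Eve is a knight.

Verification:
- Ivy (knave) says "Eve and I are the same type" - this is FALSE (a lie) because Ivy is a knave and Eve is a knight.
- Eve (knight) says "Ivy always lies" - this is TRUE because Ivy is a knave.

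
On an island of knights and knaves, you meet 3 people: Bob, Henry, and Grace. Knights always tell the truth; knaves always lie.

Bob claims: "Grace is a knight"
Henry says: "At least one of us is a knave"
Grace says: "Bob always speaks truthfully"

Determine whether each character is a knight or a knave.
Bob is a knave.
Henry is a knight.
Grace is a knave.

Verification:
- Bob (knave) says "Grace is a knight" - this is FALSE (a lie) because Grace is a knave.
- Henry (knight) says "At least one of us is a knave" - this is TRUE because Bob and Grace are knaves.
- Grace (knave) says "Bob always speaks truthfully" - this is FALSE (a lie) because Bob is a knave.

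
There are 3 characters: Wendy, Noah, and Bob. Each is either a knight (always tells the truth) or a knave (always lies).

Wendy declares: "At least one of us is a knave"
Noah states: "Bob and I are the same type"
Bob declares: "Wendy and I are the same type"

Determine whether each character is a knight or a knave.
Wendy is a knight.
Noah is a knave.
Bob is a knight.

Verification:
- Wendy (knight) says "At least one of us is a knave" - this is TRUE because Noah is a knave.
- Noah (knave) says "Bob and I are the same type" - this is FALSE (a lie) because Noah is a knave and Bob is a knight.
- Bob (knight) says "Wendy and I are the same type" - this is TRUE because Bob is a knight and Wendy is a knight.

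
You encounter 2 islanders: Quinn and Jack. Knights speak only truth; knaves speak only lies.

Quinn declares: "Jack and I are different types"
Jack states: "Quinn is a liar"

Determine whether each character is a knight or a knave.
Quinn is a knight.
Jack is a knave.

Verification:
- Quinn (knight) says "Jack and I are different types" - this is TRUE because Quinn is a knight and Jack is a knave.
- Jack (knave) says "Quinn is a liar" - this is FALSE (a lie) because Quinn is a knight.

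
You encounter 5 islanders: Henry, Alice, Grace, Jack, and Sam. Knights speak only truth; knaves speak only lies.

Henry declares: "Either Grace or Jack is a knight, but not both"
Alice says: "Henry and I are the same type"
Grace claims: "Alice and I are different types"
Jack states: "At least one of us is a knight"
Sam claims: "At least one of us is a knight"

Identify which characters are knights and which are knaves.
Henry is a knight.
Alice is a knave.
Grace is a knave.
Jack is a knight.
Sam is a knight.

Verification:
- Henry (knight) says "Either Grace or Jack is a knight, but not both" - this is TRUE because Grace is a knave and Jack is a knight.
- Alice (knave) says "Henry and I are the same type" - this is FALSE (a lie) because Alice is a knave and Henry is a knight.
- Grace (knave) says "Alice and I are different types" - this is FALSE (a lie) because Grace is a knave and Alice is a knave.
- Jack (knight) says "At least one of us is a knight" - this is TRUE because Henry, Jack, and Sam are knights.
- Sam (knight) says "At least one of us is a knight" - this is TRUE because Henry, Jack, and Sam are knights.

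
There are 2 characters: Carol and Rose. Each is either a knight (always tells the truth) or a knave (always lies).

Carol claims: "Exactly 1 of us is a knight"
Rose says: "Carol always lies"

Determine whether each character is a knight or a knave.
Carol is a knight.
Rose is a knave.

Verification:
- Carol (knight) says "Exactly 1 of us is a knight" - this is TRUE because there are 1 knights.
- Rose (knave) says "Carol always lies" - this is FALSE (a lie) because Carol is a knight.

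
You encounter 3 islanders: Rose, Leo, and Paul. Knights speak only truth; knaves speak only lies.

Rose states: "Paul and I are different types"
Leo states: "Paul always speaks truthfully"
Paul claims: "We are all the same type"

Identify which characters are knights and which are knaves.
Rose is a knight.
Leo is a knave.
Paul is a knave.

Verification:
- Rose (knight) says "Paul and I are different types" - this is TRUE because Rose is a knight and Paul is a knave.
- Leo (knave) says "Paul always speaks truthfully" - this is FALSE (a lie) because Paul is a knave.
- Paul (knave) says "We are all the same type" - this is FALSE (a lie) because Rose is a knight and Leo and Paul are knaves.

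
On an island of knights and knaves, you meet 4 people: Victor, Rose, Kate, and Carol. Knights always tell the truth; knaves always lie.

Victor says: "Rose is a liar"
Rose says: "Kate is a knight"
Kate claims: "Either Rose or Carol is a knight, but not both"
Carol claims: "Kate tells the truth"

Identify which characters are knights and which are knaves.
Victor is a knight.
Rose is a knave.
Kate is a knave.
Carol is a knave.

Verification:
- Victor (knight) says "Rose is a liar" - this is TRUE because Rose is a knave.
- Rose (knave) says "Kate is a knight" - this is FALSE (a lie) because Kate is a knave.
- Kate (knave) says "Either Rose or Carol is a knight, but not both" - this is FALSE (a lie) because Rose is a knave and Carol is a knave.
- Carol (knave) says "Kate tells the truth" - this is FALSE (a lie) because Kate is a knave.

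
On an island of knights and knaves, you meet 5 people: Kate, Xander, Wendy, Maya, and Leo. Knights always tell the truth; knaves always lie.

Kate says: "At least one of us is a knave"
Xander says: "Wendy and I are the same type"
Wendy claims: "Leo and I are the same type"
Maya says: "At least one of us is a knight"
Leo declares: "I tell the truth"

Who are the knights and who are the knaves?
Kate is a knight.
Xander is a knave.
Wendy is a knight.
Maya is a knight.
Leo is a knight.

Verification:
- Kate (knight) says "At least one of us is a knave" - this is TRUE because Xander is a knave.
- Xander (knave) says "Wendy and I are the same type" - this is FALSE (a lie) because Xander is a knave and Wendy is a knight.
- Wendy (knight) says "Leo and I are the same type" - this is TRUE because Wendy is a knight and Leo is a knight.
- Maya (knight) says "At least one of us is a knight" - this is TRUE because Kate, Wendy, Maya, and Leo are knights.
- Leo (knight) says "I tell the truth" - this is TRUE because Leo is a knight.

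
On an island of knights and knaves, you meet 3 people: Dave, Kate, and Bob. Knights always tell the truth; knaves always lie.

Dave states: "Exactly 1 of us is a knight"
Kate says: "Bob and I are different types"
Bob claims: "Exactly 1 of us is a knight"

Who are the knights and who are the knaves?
Dave is a knave.
Kate is a knave.
Bob is a knave.

Verification:
- Dave (knave) says "Exactly 1 of us is a knight" - this is FALSE (a lie) because there are 0 knights.
- Kate (knave) says "Bob and I are different types" - this is FALSE (a lie) because Kate is a knave and Bob is a knave.
- Bob (knave) says "Exactly 1 of us is a knight" - this is FALSE (a lie) because there are 0 knights.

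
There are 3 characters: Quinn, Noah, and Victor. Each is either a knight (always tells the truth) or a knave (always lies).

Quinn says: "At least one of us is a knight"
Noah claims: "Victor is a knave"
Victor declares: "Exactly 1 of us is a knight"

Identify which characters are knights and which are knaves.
Quinn is a knight.
Noah is a knight.
Victor is a knave.

Verification:
- Quinn (knight) says "At least one of us is a knight" - this is TRUE because Quinn and Noah are knights.
- Noah (knight) says "Victor is a knave" - this is TRUE because Victor is a knave.
- Victor (knave) says "Exactly 1 of us is a knight" - this is FALSE (a lie) because there are 2 knights.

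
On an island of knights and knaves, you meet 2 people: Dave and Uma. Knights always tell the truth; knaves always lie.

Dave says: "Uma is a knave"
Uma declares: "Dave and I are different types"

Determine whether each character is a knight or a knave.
Dave is a knave.
Uma is a knight.

Verification:
- Dave (knave) says "Uma is a knave" - this is FALSE (a lie) because Uma is a knight.
- Uma (knight) says "Dave and I are different types" - this is TRUE because Uma is a knight and Dave is a knave.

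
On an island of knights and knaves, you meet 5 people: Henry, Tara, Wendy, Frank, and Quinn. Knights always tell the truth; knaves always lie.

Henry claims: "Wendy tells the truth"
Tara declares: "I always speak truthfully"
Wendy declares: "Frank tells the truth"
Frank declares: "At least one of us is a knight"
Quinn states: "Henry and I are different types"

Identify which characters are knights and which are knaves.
Henry is a knave.
Tara is a knave.
Wendy is a knave.
Frank is a knave.
Quinn is a knave.

Verification:
- Henry (knave) says "Wendy tells the truth" - this is FALSE (a lie) because Wendy is a knave.
- Tara (knave) says "I always speak truthfully" - this is FALSE (a lie) because Tara is a knave.
- Wendy (knave) says "Frank tells the truth" - this is FALSE (a lie) because Frank is a knave.
- Frank (knave) says "At least one of us is a knight" - this is FALSE (a lie) because no one is a knight.
- Quinn (knave) says "Henry and I are different types" - this is FALSE (a lie) because Quinn is a knave and Henry is a knave.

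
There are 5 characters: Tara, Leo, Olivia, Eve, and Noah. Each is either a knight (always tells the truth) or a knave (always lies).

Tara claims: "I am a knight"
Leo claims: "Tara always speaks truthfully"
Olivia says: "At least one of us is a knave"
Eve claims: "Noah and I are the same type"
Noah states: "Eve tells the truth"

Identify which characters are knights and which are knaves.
Tara is a knave.
Leo is a knave.
Olivia is a knight.
Eve is a knight.
Noah is a knight.

Verification:
- Tara (knave) says "I am a knight" - this is FALSE (a lie) because Tara is a knave.
- Leo (knave) says "Tara always speaks truthfully" - this is FALSE (a lie) because Tara is a knave.
- Olivia (knight) says "At least one of us is a knave" - this is TRUE because Tara and Leo are knaves.
- Eve (knight) says "Noah and I are the same type" - this is TRUE because Eve is a knight and Noah is a knight.
- Noah (knight) says "Eve tells the truth" - this is TRUE because Eve is a knight.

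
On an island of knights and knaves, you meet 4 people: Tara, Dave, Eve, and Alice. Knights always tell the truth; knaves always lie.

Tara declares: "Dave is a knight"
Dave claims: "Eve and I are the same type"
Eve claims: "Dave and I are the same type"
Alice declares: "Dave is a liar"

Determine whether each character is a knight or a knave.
Tara is a knight.
Dave is a knight.
Eve is a knight.
Alice is a knave.

Verification:
- Tara (knight) says "Dave is a knight" - this is TRUE because Dave is a knight.
- Dave (knight) says "Eve and I are the same type" - this is TRUE because Dave is a knight and Eve is a knight.
- Eve (knight) says "Dave and I are the same type" - this is TRUE because Eve is a knight and Dave is a knight.
- Alice (knave) says "Dave is a liar" - this is FALSE (a lie) because Dave is a knight.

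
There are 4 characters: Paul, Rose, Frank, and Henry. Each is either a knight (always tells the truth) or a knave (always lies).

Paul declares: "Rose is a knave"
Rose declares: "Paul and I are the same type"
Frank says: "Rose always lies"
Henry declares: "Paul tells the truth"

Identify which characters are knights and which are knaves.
Paul is a knight.
Rose is a knave.
Frank is a knight.
Henry is a knight.

Verification:
- Paul (knight) says "Rose is a knave" - this is TRUE because Rose is a knave.
- Rose (knave) says "Paul and I are the same type" - this is FALSE (a lie) because Rose is a knave and Paul is a knight.
- Frank (knight) says "Rose always lies" - this is TRUE because Rose is a knave.
- Henry (knight) says "Paul tells the truth" - this is TRUE because Paul is a knight.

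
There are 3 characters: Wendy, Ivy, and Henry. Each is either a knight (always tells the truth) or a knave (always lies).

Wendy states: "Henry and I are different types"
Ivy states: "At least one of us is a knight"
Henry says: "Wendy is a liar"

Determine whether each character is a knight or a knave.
Wendy is a knight.
Ivy is a knight.
Henry is a knave.

Verification:
- Wendy (knight) says "Henry and I are different types" - this is TRUE because Wendy is a knight and Henry is a knave.
- Ivy (knight) says "At least one of us is a knight" - this is TRUE because Wendy and Ivy are knights.
- Henry (knave) says "Wendy is a liar" - this is FALSE (a lie) because Wendy is a knight.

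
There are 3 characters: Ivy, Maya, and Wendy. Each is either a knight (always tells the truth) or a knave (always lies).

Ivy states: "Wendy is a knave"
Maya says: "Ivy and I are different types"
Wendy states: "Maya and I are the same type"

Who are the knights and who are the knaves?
Ivy is a knave.
Maya is a knight.
Wendy is a knight.

Verification:
- Ivy (knave) says "Wendy is a knave" - this is FALSE (a lie) because Wendy is a knight.
- Maya (knight) says "Ivy and I are different types" - this is TRUE because Maya is a knight and Ivy is a knave.
- Wendy (knight) says "Maya and I are the same type" - this is TRUE because Wendy is a knight and Maya is a knight.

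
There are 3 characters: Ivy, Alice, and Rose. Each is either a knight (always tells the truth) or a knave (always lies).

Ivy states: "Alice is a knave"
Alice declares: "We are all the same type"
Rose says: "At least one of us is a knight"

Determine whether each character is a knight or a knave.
Ivy is a knight.
Alice is a knave.
Rose is a knight.

Verification:
- Ivy (knight) says "Alice is a knave" - this is TRUE because Alice is a knave.
- Alice (knave) says "We are all the same type" - this is FALSE (a lie) because Ivy and Rose are knights and Alice is a knave.
- Rose (knight) says "At least one of us is a knight" - this is TRUE because Ivy and Rose are knights.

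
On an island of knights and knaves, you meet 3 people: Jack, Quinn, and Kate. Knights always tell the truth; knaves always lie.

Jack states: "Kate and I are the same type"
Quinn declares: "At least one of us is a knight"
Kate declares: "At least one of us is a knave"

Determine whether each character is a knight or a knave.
Jack is a knave.
Quinn is a knight.
Kate is a knight.

Verification:
- Jack (knave) says "Kate and I are the same type" - this is FALSE (a lie) because Jack is a knave and Kate is a knight.
- Quinn (knight) says "At least one of us is a knight" - this is TRUE because Quinn and Kate are knights.
- Kate (knight) says "At least one of us is a knave" - this is TRUE because Jack is a knave.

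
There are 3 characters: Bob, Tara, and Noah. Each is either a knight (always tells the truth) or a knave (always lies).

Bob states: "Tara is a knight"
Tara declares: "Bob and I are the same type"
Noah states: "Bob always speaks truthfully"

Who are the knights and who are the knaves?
Bob is a knight.
Tara is a knight.
Noah is a knight.

Verification:
- Bob (knight) says "Tara is a knight" - this is TRUE because Tara is a knight.
- Tara (knight) says "Bob and I are the same type" - this is TRUE because Tara is a knight and Bob is a knight.
- Noah (knight) says "Bob always speaks truthfully" - this is TRUE because Bob is a knight.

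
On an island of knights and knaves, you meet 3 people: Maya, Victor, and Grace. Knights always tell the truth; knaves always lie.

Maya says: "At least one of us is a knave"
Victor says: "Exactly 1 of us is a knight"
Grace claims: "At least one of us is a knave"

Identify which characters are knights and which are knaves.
Maya is a knight.
Victor is a knave.
Grace is a knight.

Verification:
- Maya (knight) says "At least one of us is a knave" - this is TRUE because Victor is a knave.
- Victor (knave) says "Exactly 1 of us is a knight" - this is FALSE (a lie) because there are 2 knights.
- Grace (knight) says "At least one of us is a knave" - this is TRUE because Victor is a knave.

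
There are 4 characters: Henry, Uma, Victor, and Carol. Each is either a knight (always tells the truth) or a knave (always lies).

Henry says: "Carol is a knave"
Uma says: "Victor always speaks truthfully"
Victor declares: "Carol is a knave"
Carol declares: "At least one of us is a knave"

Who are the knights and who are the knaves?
Henry is a knave.
Uma is a knave.
Victor is a knave.
Carol is a knight.

Verification:
- Henry (knave) says "Carol is a knave" - this is FALSE (a lie) because Carol is a knight.
- Uma (knave) says "Victor always speaks truthfully" - this is FALSE (a lie) because Victor is a knave.
- Victor (knave) says "Carol is a knave" - this is FALSE (a lie) because Carol is a knight.
- Carol (knight) says "At least one of us is a knave" - this is TRUE because Henry, Uma, and Victor are knaves.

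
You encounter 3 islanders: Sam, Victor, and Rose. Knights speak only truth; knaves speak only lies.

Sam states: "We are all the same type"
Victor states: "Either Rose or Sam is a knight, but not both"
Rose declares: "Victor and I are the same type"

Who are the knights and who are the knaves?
Sam is a knave.
Victor is a knight.
Rose is a knight.

Verification:
- Sam (knave) says "We are all the same type" - this is FALSE (a lie) because Victor and Rose are knights and Sam is a knave.
- Victor (knight) says "Either Rose or Sam is a knight, but not both" - this is TRUE because Rose is a knight and Sam is a knave.
- Rose (knight) says "Victor and I are the same type" - this is TRUE because Rose is a knight and Victor is a knight.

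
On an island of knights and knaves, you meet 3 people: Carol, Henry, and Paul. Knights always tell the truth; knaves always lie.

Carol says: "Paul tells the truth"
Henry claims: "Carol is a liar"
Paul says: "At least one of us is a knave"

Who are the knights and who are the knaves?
Carol is a knight.
Henry is a knave.
Paul is a knight.

Verification:
- Carol (knight) says "Paul tells the truth" - this is TRUE because Paul is a knight.
- Henry (knave) says "Carol is a liar" - this is FALSE (a lie) because Carol is a knight.
- Paul (knight) says "At least one of us is a knave" - this is TRUE because Henry is a knave.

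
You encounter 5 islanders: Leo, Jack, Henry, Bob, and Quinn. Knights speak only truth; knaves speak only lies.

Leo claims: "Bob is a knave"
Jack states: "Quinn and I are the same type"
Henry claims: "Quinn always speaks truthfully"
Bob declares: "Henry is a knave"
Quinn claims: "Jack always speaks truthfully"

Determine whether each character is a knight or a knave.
Leo is a knight.
Jack is a knight.
Henry is a knight.
Bob is a knave.
Quinn is a knight.

Verification:
- Leo (knight) says "Bob is a knave" - this is TRUE because Bob is a knave.
- Jack (knight) says "Quinn and I are the same type" - this is TRUE because Jack is a knight and Quinn is a knight.
- Henry (knight) says "Quinn always speaks truthfully" - this is TRUE because Quinn is a knight.
- Bob (knave) says "Henry is a knave" - this is FALSE (a lie) because Henry is a knight.
- Quinn (knight) says "Jack always speaks truthfully" - this is TRUE because Jack is a knight.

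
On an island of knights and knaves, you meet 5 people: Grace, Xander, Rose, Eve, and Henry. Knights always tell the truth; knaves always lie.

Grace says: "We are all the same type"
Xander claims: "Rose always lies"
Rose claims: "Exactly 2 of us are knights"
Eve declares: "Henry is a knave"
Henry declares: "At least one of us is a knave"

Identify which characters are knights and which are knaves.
Grace is a knave.
Xander is a knave.
Rose is a knight.
Eve is a knave.
Henry is a knight.

Verification:
- Grace (knave) says "We are all the same type" - this is FALSE (a lie) because Rose and Henry are knights and Grace, Xander, and Eve are knaves.
- Xander (knave) says "Rose always lies" - this is FALSE (a lie) because Rose is a knight.
- Rose (knight) says "Exactly 2 of us are knights" - this is TRUE because there are 2 knights.
- Eve (knave) says "Henry is a knave" - this is FALSE (a lie) because Henry is a knight.
- Henry (knight) says "At least one of us is a knave" - this is TRUE because Grace, Xander, and Eve are knaves.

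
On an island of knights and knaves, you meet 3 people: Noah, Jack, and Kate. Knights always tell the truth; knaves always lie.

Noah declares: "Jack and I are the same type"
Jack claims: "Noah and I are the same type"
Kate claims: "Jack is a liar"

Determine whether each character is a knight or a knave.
Noah is a knight.
Jack is a knight.
Kate is a knave.

Verification:
- Noah (knight) says "Jack and I are the same type" - this is TRUE because Noah is a knight and Jack is a knight.
- Jack (knight) says "Noah and I are the same type" - this is TRUE because Jack is a knight and Noah is a knight.
- Kate (knave) says "Jack is a liar" - this is FALSE (a lie) because Jack is a knight.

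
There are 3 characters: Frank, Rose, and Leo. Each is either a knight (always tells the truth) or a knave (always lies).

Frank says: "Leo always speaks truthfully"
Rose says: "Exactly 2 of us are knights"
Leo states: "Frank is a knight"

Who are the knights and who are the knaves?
Frank is a knave.
Rose is a knave.
Leo is a knave.

Verification:
- Frank (knave) says "Leo always speaks truthfully" - this is FALSE (a lie) because Leo is a knave.
- Rose (knave) says "Exactly 2 of us are knights" - this is FALSE (a lie) because there are 0 knights.
- Leo (knave) says "Frank is a knight" - this is FALSE (a lie) because Frank is a knave.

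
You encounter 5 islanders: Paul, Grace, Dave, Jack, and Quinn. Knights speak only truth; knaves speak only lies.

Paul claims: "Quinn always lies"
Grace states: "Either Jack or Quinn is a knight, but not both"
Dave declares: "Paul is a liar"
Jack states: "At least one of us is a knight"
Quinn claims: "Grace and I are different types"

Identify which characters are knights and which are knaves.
Paul is a knave.
Grace is a knave.
Dave is a knight.
Jack is a knight.
Quinn is a knight.

Verification:
- Paul (knave) says "Quinn always lies" - this is FALSE (a lie) because Quinn is a knight.
- Grace (knave) says "Either Jack or Quinn is a knight, but not both" - this is FALSE (a lie) because Jack is a knight and Quinn is a knight.
- Dave (knight) says "Paul is a liar" - this is TRUE because Paul is a knave.
- Jack (knight) says "At least one of us is a knight" - this is TRUE because Dave, Jack, and Quinn are knights.
- Quinn (knight) says "Grace and I are different types" - this is TRUE because Quinn is a knight and Grace is a knave.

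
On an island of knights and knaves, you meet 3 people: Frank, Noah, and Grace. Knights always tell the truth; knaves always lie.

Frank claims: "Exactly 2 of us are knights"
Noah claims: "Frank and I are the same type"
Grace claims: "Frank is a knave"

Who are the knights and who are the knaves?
Frank is a knight.
Noah is a knight.
Grace is a knave.

Verification:
- Frank (knight) says "Exactly 2 of us are knights" - this is TRUE because there are 2 knights.
- Noah (knight) says "Frank and I are the same type" - this is TRUE because Noah is a knight and Frank is a knight.
- Grace (knave) says "Frank is a knave" - this is FALSE (a lie) because Frank is a knight.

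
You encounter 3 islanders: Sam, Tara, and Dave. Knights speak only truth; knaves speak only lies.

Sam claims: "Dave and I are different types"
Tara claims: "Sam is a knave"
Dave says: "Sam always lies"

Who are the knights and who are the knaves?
Sam is a knight.
Tara is a knave.
Dave is a knave.

Verification:
- Sam (knight) says "Dave and I are different types" - this is TRUE because Sam is a knight and Dave is a knave.
- Tara (knave) says "Sam is a knave" - this is FALSE (a lie) because Sam is a knight.
- Dave (knave) says "Sam always lies" - this is FALSE (a lie) because Sam is a knight.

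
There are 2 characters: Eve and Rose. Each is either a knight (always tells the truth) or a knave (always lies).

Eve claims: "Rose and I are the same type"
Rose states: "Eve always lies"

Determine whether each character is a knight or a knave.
Eve is a knave.
Rose is a knight.

Verification:
- Eve (knave) says "Rose and I are the same type" - this is FALSE (a lie) because Eve is a knave and Rose is a knight.
- Rose (knight) says "Eve always lies" - this is TRUE because Eve is a knave.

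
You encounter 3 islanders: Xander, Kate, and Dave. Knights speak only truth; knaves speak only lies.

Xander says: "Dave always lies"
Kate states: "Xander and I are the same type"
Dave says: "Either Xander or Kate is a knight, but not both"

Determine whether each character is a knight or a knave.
Xander is a knight.
Kate is a knight.
Dave is a knave.

Verification:
- Xander (knight) says "Dave always lies" - this is TRUE because Dave is a knave.
- Kate (knight) says "Xander and I are the same type" - this is TRUE because Kate is a knight and Xander is a knight.
- Dave (knave) says "Either Xander or Kate is a knight, but not both" - this is FALSE (a lie) because Xander is a knight and Kate is a knight.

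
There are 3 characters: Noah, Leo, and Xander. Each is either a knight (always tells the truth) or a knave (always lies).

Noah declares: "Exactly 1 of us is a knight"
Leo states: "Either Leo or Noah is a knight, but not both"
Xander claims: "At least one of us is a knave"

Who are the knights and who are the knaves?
Noah is a knave.
Leo is a knight.
Xander is a knight.

Verification:
- Noah (knave) says "Exactly 1 of us is a knight" - this is FALSE (a lie) because there are 2 knights.
- Leo (knight) says "Either Leo or Noah is a knight, but not both" - this is TRUE because Leo is a knight and Noah is a knave.
- Xander (knight) says "At least one of us is a knave" - this is TRUE because Noah is a knave.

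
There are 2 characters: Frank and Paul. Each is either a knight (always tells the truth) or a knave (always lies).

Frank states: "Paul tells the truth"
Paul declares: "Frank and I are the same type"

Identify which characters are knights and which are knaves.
Frank is a knight.
Paul is a knight.

Verification:
- Frank (knight) says "Paul tells the truth" - this is TRUE because Paul is a knight.
- Paul (knight) says "Frank and I are the same type" - this is TRUE because Paul is a knight and Frank is a knight.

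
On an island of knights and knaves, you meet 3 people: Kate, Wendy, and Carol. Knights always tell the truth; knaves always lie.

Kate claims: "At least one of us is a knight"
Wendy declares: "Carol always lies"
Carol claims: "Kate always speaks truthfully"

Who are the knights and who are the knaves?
Kate is a knight.
Wendy is a knave.
Carol is a knight.

Verification:
- Kate (knight) says "At least one of us is a knight" - this is TRUE because Kate and Carol are knights.
- Wendy (knave) says "Carol always lies" - this is FALSE (a lie) because Carol is a knight.
- Carol (knight) says "Kate always speaks truthfully" - this is TRUE because Kate is a knight.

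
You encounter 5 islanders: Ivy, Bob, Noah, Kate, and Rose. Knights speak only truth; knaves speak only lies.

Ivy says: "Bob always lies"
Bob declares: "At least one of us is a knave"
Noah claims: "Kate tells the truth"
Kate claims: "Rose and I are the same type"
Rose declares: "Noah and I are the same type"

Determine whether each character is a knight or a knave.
Ivy is a knave.
Bob is a knight.
Noah is a knight.
Kate is a knight.
Rose is a knight.

Verification:
- Ivy (knave) says "Bob always lies" - this is FALSE (a lie) because Bob is a knight.
- Bob (knight) says "At least one of us is a knave" - this is TRUE because Ivy is a knave.
- Noah (knight) says "Kate tells the truth" - this is TRUE because Kate is a knight.
- Kate (knight) says "Rose and I are the same type" - this is TRUE because Kate is a knight and Rose is a knight.
- Rose (knight) says "Noah and I are the same type" - this is TRUE because Rose is a knight and Noah is a knight.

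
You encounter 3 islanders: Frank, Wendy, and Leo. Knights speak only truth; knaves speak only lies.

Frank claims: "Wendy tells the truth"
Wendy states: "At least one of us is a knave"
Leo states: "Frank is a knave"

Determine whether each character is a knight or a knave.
Frank is a knight.
Wendy is a knight.
Leo is a knave.

Verification:
- Frank (knight) says "Wendy tells the truth" - this is TRUE because Wendy is a knight.
- Wendy (knight) says "At least one of us is a knave" - this is TRUE because Leo is a knave.
- Leo (knave) says "Frank is a knave" - this is FALSE (a lie) because Frank is a knight.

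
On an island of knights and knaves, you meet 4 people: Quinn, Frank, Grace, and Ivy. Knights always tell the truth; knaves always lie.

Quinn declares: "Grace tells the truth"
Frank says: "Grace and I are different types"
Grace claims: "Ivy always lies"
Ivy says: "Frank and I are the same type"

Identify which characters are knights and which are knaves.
Quinn is a knave.
Frank is a knight.
Grace is a knave.
Ivy is a knight.

Verification:
- Quinn (knave) says "Grace tells the truth" - this is FALSE (a lie) because Grace is a knave.
- Frank (knight) says "Grace and I are different types" - this is TRUE because Frank is a knight and Grace is a knave.
- Grace (knave) says "Ivy always lies" - this is FALSE (a lie) because Ivy is a knight.
- Ivy (knight) says "Frank and I are the same type" - this is TRUE because Ivy is a knight and Frank is a knight.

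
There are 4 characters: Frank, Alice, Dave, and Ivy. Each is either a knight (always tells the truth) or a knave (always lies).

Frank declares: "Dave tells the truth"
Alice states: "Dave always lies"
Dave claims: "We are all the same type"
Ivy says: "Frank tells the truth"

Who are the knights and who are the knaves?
Frank is a knave.
Alice is a knight.
Dave is a knave.
Ivy is a knave.

Verification:
- Frank (knave) says "Dave tells the truth" - this is FALSE (a lie) because Dave is a knave.
- Alice (knight) says "Dave always lies" - this is TRUE because Dave is a knave.
- Dave (knave) says "We are all the same type" - this is FALSE (a lie) because Alice is a knight and Frank, Dave, and Ivy are knaves.
- Ivy (knave) says "Frank tells the truth" - this is FALSE (a lie) because Frank is a knave.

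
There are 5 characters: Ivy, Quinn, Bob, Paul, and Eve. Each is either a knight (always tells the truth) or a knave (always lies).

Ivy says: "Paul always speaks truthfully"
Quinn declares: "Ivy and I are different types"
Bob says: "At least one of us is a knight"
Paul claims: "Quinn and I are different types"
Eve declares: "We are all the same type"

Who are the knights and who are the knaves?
Ivy is a knave.
Quinn is a knave.
Bob is a knight.
Paul is a knave.
Eve is a knave.

Verification:
- Ivy (knave) says "Paul always speaks truthfully" - this is FALSE (a lie) because Paul is a knave.
- Quinn (knave) says "Ivy and I are different types" - this is FALSE (a lie) because Quinn is a knave and Ivy is a knave.
- Bob (knight) says "At least one of us is a knight" - this is TRUE because Bob is a knight.
- Paul (knave) says "Quinn and I are different types" - this is FALSE (a lie) because Paul is a knave and Quinn is a knave.
- Eve (knave) says "We are all the same type" - this is FALSE (a lie) because Bob is a knight and Ivy, Quinn, Paul, and Eve are knaves.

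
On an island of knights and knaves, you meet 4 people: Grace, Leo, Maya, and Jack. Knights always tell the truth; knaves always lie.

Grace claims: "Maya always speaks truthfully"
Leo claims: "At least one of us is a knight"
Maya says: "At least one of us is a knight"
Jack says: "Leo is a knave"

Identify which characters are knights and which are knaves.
Grace is a knight.
Leo is a knight.
Maya is a knight.
Jack is a knave.

Verification:
- Grace (knight) says "Maya always speaks truthfully" - this is TRUE because Maya is a knight.
- Leo (knight) says "At least one of us is a knight" - this is TRUE because Grace, Leo, and Maya are knights.
- Maya (knight) says "At least one of us is a knight" - this is TRUE because Grace, Leo, and Maya are knights.
- Jack (knave) says "Leo is a knave" - this is FALSE (a lie) because Leo is a knight.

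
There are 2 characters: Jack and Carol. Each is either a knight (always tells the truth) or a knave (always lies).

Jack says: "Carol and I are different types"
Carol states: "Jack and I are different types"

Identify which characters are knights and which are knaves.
Jack is a knave.
Carol is a knave.

Verification:
- Jack (knave) says "Carol and I are different types" - this is FALSE (a lie) because Jack is a knave and Carol is a knave.
- Carol (knave) says "Jack and I are different types" - this is FALSE (a lie) because Carol is a knave and Jack is a knave.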